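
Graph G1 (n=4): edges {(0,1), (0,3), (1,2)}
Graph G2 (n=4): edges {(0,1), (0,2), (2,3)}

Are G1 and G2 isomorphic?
Yes, isomorphic

The graphs are isomorphic.
One valid mapping φ: V(G1) → V(G2): 0→2, 1→0, 2→1, 3→3

Verify φ preserves adjacency — for each edge of G1, its image is an edge of G2:
  (0,1) → (φ(0),φ(1)) = (0,2) ∈ E(G2) ✓
  (0,3) → (φ(0),φ(3)) = (2,3) ∈ E(G2) ✓
  (1,2) → (φ(1),φ(2)) = (0,1) ∈ E(G2) ✓
All 3 edges of G1 map to edges of G2, and |E(G1)| = |E(G2)| = 3, so φ is a bijection on edges as well as vertices. Hence G1 ≅ G2.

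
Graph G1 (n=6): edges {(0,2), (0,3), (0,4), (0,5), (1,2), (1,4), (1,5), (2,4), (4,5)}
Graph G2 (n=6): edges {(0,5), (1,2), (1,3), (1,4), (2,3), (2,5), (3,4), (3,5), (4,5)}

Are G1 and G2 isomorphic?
Yes, isomorphic

The graphs are isomorphic.
One valid mapping φ: V(G1) → V(G2): 0→5, 1→1, 2→2, 3→0, 4→3, 5→4

Verify φ preserves adjacency — for each edge of G1, its image is an edge of G2:
  (0,2) → (φ(0),φ(2)) = (2,5) ∈ E(G2) ✓
  (0,3) → (φ(0),φ(3)) = (0,5) ∈ E(G2) ✓
  (0,4) → (φ(0),φ(4)) = (3,5) ∈ E(G2) ✓
  (0,5) → (φ(0),φ(5)) = (4,5) ∈ E(G2) ✓
  (1,2) → (φ(1),φ(2)) = (1,2) ∈ E(G2) ✓
  (1,4) → (φ(1),φ(4)) = (1,3) ∈ E(G2) ✓
  (1,5) → (φ(1),φ(5)) = (1,4) ∈ E(G2) ✓
  (2,4) → (φ(2),φ(4)) = (2,3) ∈ E(G2) ✓
  (4,5) → (φ(4),φ(5)) = (3,4) ∈ E(G2) ✓
All 9 edges of G1 map to edges of G2, and |E(G1)| = |E(G2)| = 9, so φ is a bijection on edges as well as vertices. Hence G1 ≅ G2.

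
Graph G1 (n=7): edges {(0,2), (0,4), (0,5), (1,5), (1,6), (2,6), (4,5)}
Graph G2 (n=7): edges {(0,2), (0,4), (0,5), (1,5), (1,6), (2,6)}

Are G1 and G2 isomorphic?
No, not isomorphic

The graphs are NOT isomorphic.

Counting edges: G1 has 7 edge(s); G2 has 6 edge(s).
Edge count is an isomorphism invariant (a bijection on vertices induces a bijection on edges), so differing edge counts rule out isomorphism.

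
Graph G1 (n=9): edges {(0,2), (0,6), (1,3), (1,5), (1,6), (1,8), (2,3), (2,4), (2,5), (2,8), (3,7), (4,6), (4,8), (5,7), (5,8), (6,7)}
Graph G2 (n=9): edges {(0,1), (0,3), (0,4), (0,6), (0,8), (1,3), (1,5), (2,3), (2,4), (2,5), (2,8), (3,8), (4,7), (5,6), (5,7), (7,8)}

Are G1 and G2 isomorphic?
Yes, isomorphic

The graphs are isomorphic.
One valid mapping φ: V(G1) → V(G2): 0→6, 1→2, 2→0, 3→4, 4→1, 5→8, 6→5, 7→7, 8→3

Verify φ preserves adjacency — for each edge of G1, its image is an edge of G2:
  (0,2) → (φ(0),φ(2)) = (0,6) ∈ E(G2) ✓
  (0,6) → (φ(0),φ(6)) = (5,6) ∈ E(G2) ✓
  (1,3) → (φ(1),φ(3)) = (2,4) ∈ E(G2) ✓
  (1,5) → (φ(1),φ(5)) = (2,8) ∈ E(G2) ✓
  (1,6) → (φ(1),φ(6)) = (2,5) ∈ E(G2) ✓
  (1,8) → (φ(1),φ(8)) = (2,3) ∈ E(G2) ✓
  (2,3) → (φ(2),φ(3)) = (0,4) ∈ E(G2) ✓
  (2,4) → (φ(2),φ(4)) = (0,1) ∈ E(G2) ✓
  (2,5) → (φ(2),φ(5)) = (0,8) ∈ E(G2) ✓
  (2,8) → (φ(2),φ(8)) = (0,3) ∈ E(G2) ✓
  (3,7) → (φ(3),φ(7)) = (4,7) ∈ E(G2) ✓
  (4,6) → (φ(4),φ(6)) = (1,5) ∈ E(G2) ✓
  (4,8) → (φ(4),φ(8)) = (1,3) ∈ E(G2) ✓
  (5,7) → (φ(5),φ(7)) = (7,8) ∈ E(G2) ✓
  (5,8) → (φ(5),φ(8)) = (3,8) ∈ E(G2) ✓
  (6,7) → (φ(6),φ(7)) = (5,7) ∈ E(G2) ✓
All 16 edges of G1 map to edges of G2, and |E(G1)| = |E(G2)| = 16, so φ is a bijection on edges as well as vertices. Hence G1 ≅ G2.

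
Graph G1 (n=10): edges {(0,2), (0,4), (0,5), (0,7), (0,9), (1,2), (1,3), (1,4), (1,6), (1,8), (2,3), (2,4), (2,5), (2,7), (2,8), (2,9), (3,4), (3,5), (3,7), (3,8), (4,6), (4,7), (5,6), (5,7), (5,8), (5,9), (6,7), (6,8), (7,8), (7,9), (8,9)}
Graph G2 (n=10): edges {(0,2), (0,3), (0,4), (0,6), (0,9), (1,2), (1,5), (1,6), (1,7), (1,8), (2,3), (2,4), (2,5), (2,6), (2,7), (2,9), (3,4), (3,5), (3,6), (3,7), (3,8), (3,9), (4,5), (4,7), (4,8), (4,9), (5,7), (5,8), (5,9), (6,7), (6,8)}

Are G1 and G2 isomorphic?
Yes, isomorphic

The graphs are isomorphic.
One valid mapping φ: V(G1) → V(G2): 0→0, 1→1, 2→2, 3→7, 4→6, 5→4, 6→8, 7→3, 8→5, 9→9

Verify φ preserves adjacency — for each edge of G1, its image is an edge of G2:
  (0,2) → (φ(0),φ(2)) = (0,2) ∈ E(G2) ✓
  (0,4) → (φ(0),φ(4)) = (0,6) ∈ E(G2) ✓
  (0,5) → (φ(0),φ(5)) = (0,4) ∈ E(G2) ✓
  (0,7) → (φ(0),φ(7)) = (0,3) ∈ E(G2) ✓
  (0,9) → (φ(0),φ(9)) = (0,9) ∈ E(G2) ✓
  (1,2) → (φ(1),φ(2)) = (1,2) ∈ E(G2) ✓
  (1,3) → (φ(1),φ(3)) = (1,7) ∈ E(G2) ✓
  (1,4) → (φ(1),φ(4)) = (1,6) ∈ E(G2) ✓
  (1,6) → (φ(1),φ(6)) = (1,8) ∈ E(G2) ✓
  (1,8) → (φ(1),φ(8)) = (1,5) ∈ E(G2) ✓
  (2,3) → (φ(2),φ(3)) = (2,7) ∈ E(G2) ✓
  (2,4) → (φ(2),φ(4)) = (2,6) ∈ E(G2) ✓
  (2,5) → (φ(2),φ(5)) = (2,4) ∈ E(G2) ✓
  (2,7) → (φ(2),φ(7)) = (2,3) ∈ E(G2) ✓
  (2,8) → (φ(2),φ(8)) = (2,5) ∈ E(G2) ✓
  (2,9) → (φ(2),φ(9)) = (2,9) ∈ E(G2) ✓
  (3,4) → (φ(3),φ(4)) = (6,7) ∈ E(G2) ✓
  (3,5) → (φ(3),φ(5)) = (4,7) ∈ E(G2) ✓
  (3,7) → (φ(3),φ(7)) = (3,7) ∈ E(G2) ✓
  (3,8) → (φ(3),φ(8)) = (5,7) ∈ E(G2) ✓
  (4,6) → (φ(4),φ(6)) = (6,8) ∈ E(G2) ✓
  (4,7) → (φ(4),φ(7)) = (3,6) ∈ E(G2) ✓
  (5,6) → (φ(5),φ(6)) = (4,8) ∈ E(G2) ✓
  (5,7) → (φ(5),φ(7)) = (3,4) ∈ E(G2) ✓
  (5,8) → (φ(5),φ(8)) = (4,5) ∈ E(G2) ✓
  (5,9) → (φ(5),φ(9)) = (4,9) ∈ E(G2) ✓
  (6,7) → (φ(6),φ(7)) = (3,8) ∈ E(G2) ✓
  (6,8) → (φ(6),φ(8)) = (5,8) ∈ E(G2) ✓
  (7,8) → (φ(7),φ(8)) = (3,5) ∈ E(G2) ✓
  (7,9) → (φ(7),φ(9)) = (3,9) ∈ E(G2) ✓
  (8,9) → (φ(8),φ(9)) = (5,9) ∈ E(G2) ✓
All 31 edges of G1 map to edges of G2, and |E(G1)| = |E(G2)| = 31, so φ is a bijection on edges as well as vertices. Hence G1 ≅ G2.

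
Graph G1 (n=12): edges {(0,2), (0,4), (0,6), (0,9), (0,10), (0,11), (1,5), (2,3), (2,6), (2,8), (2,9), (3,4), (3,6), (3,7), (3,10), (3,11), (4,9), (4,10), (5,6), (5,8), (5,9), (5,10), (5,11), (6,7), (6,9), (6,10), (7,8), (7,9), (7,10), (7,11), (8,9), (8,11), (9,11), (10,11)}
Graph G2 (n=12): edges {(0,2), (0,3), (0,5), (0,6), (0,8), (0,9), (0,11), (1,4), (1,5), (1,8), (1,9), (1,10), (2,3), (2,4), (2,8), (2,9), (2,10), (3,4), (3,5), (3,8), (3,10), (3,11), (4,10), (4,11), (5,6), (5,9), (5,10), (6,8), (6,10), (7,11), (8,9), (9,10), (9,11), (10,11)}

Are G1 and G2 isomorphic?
Yes, isomorphic

The graphs are isomorphic.
One valid mapping φ: V(G1) → V(G2): 0→5, 1→7, 2→1, 3→8, 4→6, 5→11, 6→9, 7→2, 8→4, 9→10, 10→0, 11→3

Verify φ preserves adjacency — for each edge of G1, its image is an edge of G2:
  (0,2) → (φ(0),φ(2)) = (1,5) ∈ E(G2) ✓
  (0,4) → (φ(0),φ(4)) = (5,6) ∈ E(G2) ✓
  (0,6) → (φ(0),φ(6)) = (5,9) ∈ E(G2) ✓
  (0,9) → (φ(0),φ(9)) = (5,10) ∈ E(G2) ✓
  (0,10) → (φ(0),φ(10)) = (0,5) ∈ E(G2) ✓
  (0,11) → (φ(0),φ(11)) = (3,5) ∈ E(G2) ✓
  (1,5) → (φ(1),φ(5)) = (7,11) ∈ E(G2) ✓
  (2,3) → (φ(2),φ(3)) = (1,8) ∈ E(G2) ✓
  (2,6) → (φ(2),φ(6)) = (1,9) ∈ E(G2) ✓
  (2,8) → (φ(2),φ(8)) = (1,4) ∈ E(G2) ✓
  (2,9) → (φ(2),φ(9)) = (1,10) ∈ E(G2) ✓
  (3,4) → (φ(3),φ(4)) = (6,8) ∈ E(G2) ✓
  (3,6) → (φ(3),φ(6)) = (8,9) ∈ E(G2) ✓
  (3,7) → (φ(3),φ(7)) = (2,8) ∈ E(G2) ✓
  (3,10) → (φ(3),φ(10)) = (0,8) ∈ E(G2) ✓
  (3,11) → (φ(3),φ(11)) = (3,8) ∈ E(G2) ✓
  (4,9) → (φ(4),φ(9)) = (6,10) ∈ E(G2) ✓
  (4,10) → (φ(4),φ(10)) = (0,6) ∈ E(G2) ✓
  (5,6) → (φ(5),φ(6)) = (9,11) ∈ E(G2) ✓
  (5,8) → (φ(5),φ(8)) = (4,11) ∈ E(G2) ✓
  (5,9) → (φ(5),φ(9)) = (10,11) ∈ E(G2) ✓
  (5,10) → (φ(5),φ(10)) = (0,11) ∈ E(G2) ✓
  (5,11) → (φ(5),φ(11)) = (3,11) ∈ E(G2) ✓
  (6,7) → (φ(6),φ(7)) = (2,9) ∈ E(G2) ✓
  (6,9) → (φ(6),φ(9)) = (9,10) ∈ E(G2) ✓
  (6,10) → (φ(6),φ(10)) = (0,9) ∈ E(G2) ✓
  (7,8) → (φ(7),φ(8)) = (2,4) ∈ E(G2) ✓
  (7,9) → (φ(7),φ(9)) = (2,10) ∈ E(G2) ✓
  (7,10) → (φ(7),φ(10)) = (0,2) ∈ E(G2) ✓
  (7,11) → (φ(7),φ(11)) = (2,3) ∈ E(G2) ✓
  (8,9) → (φ(8),φ(9)) = (4,10) ∈ E(G2) ✓
  (8,11) → (φ(8),φ(11)) = (3,4) ∈ E(G2) ✓
  (9,11) → (φ(9),φ(11)) = (3,10) ∈ E(G2) ✓
  (10,11) → (φ(10),φ(11)) = (0,3) ∈ E(G2) ✓
All 34 edges of G1 map to edges of G2, and |E(G1)| = |E(G2)| = 34, so φ is a bijection on edges as well as vertices. Hence G1 ≅ G2.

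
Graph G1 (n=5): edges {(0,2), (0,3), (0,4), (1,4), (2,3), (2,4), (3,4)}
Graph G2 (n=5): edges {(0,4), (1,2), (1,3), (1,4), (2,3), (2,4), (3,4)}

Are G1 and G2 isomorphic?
Yes, isomorphic

The graphs are isomorphic.
One valid mapping φ: V(G1) → V(G2): 0→2, 1→0, 2→3, 3→1, 4→4

Verify φ preserves adjacency — for each edge of G1, its image is an edge of G2:
  (0,2) → (φ(0),φ(2)) = (2,3) ∈ E(G2) ✓
  (0,3) → (φ(0),φ(3)) = (1,2) ∈ E(G2) ✓
  (0,4) → (φ(0),φ(4)) = (2,4) ∈ E(G2) ✓
  (1,4) → (φ(1),φ(4)) = (0,4) ∈ E(G2) ✓
  (2,3) → (φ(2),φ(3)) = (1,3) ∈ E(G2) ✓
  (2,4) → (φ(2),φ(4)) = (3,4) ∈ E(G2) ✓
  (3,4) → (φ(3),φ(4)) = (1,4) ∈ E(G2) ✓
All 7 edges of G1 map to edges of G2, and |E(G1)| = |E(G2)| = 7, so φ is a bijection on edges as well as vertices. Hence G1 ≅ G2.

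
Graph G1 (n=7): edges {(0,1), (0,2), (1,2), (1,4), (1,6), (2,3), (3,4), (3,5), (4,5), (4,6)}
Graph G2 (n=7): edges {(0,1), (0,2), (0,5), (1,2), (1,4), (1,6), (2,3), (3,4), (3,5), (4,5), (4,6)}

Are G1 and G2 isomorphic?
No, not isomorphic

The graphs are NOT isomorphic.

Counting edges: G1 has 10 edge(s); G2 has 11 edge(s).
Edge count is an isomorphism invariant (a bijection on vertices induces a bijection on edges), so differing edge counts rule out isomorphism.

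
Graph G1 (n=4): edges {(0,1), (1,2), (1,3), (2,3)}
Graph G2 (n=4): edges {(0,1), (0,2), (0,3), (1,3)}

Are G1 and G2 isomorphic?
Yes, isomorphic

The graphs are isomorphic.
One valid mapping φ: V(G1) → V(G2): 0→2, 1→0, 2→3, 3→1

Verify φ preserves adjacency — for each edge of G1, its image is an edge of G2:
  (0,1) → (φ(0),φ(1)) = (0,2) ∈ E(G2) ✓
  (1,2) → (φ(1),φ(2)) = (0,3) ∈ E(G2) ✓
  (1,3) → (φ(1),φ(3)) = (0,1) ∈ E(G2) ✓
  (2,3) → (φ(2),φ(3)) = (1,3) ∈ E(G2) ✓
All 4 edges of G1 map to edges of G2, and |E(G1)| = |E(G2)| = 4, so φ is a bijection on edges as well as vertices. Hence G1 ≅ G2.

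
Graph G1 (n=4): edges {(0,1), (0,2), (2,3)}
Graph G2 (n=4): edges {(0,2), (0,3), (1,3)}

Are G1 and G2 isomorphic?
Yes, isomorphic

The graphs are isomorphic.
One valid mapping φ: V(G1) → V(G2): 0→0, 1→2, 2→3, 3→1

Verify φ preserves adjacency — for each edge of G1, its image is an edge of G2:
  (0,1) → (φ(0),φ(1)) = (0,2) ∈ E(G2) ✓
  (0,2) → (φ(0),φ(2)) = (0,3) ∈ E(G2) ✓
  (2,3) → (φ(2),φ(3)) = (1,3) ∈ E(G2) ✓
All 3 edges of G1 map to edges of G2, and |E(G1)| = |E(G2)| = 3, so φ is a bijection on edges as well as vertices. Hence G1 ≅ G2.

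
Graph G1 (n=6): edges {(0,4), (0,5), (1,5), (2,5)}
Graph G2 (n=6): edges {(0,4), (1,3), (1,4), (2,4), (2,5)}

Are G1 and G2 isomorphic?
No, not isomorphic

The graphs are NOT isomorphic.

Degrees in G1: deg(0)=2, deg(1)=1, deg(2)=1, deg(3)=0, deg(4)=1, deg(5)=3.
Sorted degree sequence of G1: [3, 2, 1, 1, 1, 0].
Degrees in G2: deg(0)=1, deg(1)=2, deg(2)=2, deg(3)=1, deg(4)=3, deg(5)=1.
Sorted degree sequence of G2: [3, 2, 2, 1, 1, 1].
The (sorted) degree sequence is an isomorphism invariant, so since G1 and G2 have different degree sequences they cannot be isomorphic.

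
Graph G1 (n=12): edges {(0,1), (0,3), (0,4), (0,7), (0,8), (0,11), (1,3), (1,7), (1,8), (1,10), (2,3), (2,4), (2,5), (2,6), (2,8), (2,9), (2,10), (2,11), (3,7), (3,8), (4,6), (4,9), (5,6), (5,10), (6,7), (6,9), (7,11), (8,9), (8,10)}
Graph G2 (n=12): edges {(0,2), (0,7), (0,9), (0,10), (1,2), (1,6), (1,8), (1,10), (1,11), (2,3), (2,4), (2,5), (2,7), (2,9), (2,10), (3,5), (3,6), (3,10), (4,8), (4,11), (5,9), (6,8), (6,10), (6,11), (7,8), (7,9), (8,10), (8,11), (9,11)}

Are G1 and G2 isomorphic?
Yes, isomorphic

The graphs are isomorphic.
One valid mapping φ: V(G1) → V(G2): 0→8, 1→6, 2→2, 3→1, 4→7, 5→5, 6→9, 7→11, 8→10, 9→0, 10→3, 11→4

Verify φ preserves adjacency — for each edge of G1, its image is an edge of G2:
  (0,1) → (φ(0),φ(1)) = (6,8) ∈ E(G2) ✓
  (0,3) → (φ(0),φ(3)) = (1,8) ∈ E(G2) ✓
  (0,4) → (φ(0),φ(4)) = (7,8) ∈ E(G2) ✓
  (0,7) → (φ(0),φ(7)) = (8,11) ∈ E(G2) ✓
  (0,8) → (φ(0),φ(8)) = (8,10) ∈ E(G2) ✓
  (0,11) → (φ(0),φ(11)) = (4,8) ∈ E(G2) ✓
  (1,3) → (φ(1),φ(3)) = (1,6) ∈ E(G2) ✓
  (1,7) → (φ(1),φ(7)) = (6,11) ∈ E(G2) ✓
  (1,8) → (φ(1),φ(8)) = (6,10) ∈ E(G2) ✓
  (1,10) → (φ(1),φ(10)) = (3,6) ∈ E(G2) ✓
  (2,3) → (φ(2),φ(3)) = (1,2) ∈ E(G2) ✓
  (2,4) → (φ(2),φ(4)) = (2,7) ∈ E(G2) ✓
  (2,5) → (φ(2),φ(5)) = (2,5) ∈ E(G2) ✓
  (2,6) → (φ(2),φ(6)) = (2,9) ∈ E(G2) ✓
  (2,8) → (φ(2),φ(8)) = (2,10) ∈ E(G2) ✓
  (2,9) → (φ(2),φ(9)) = (0,2) ∈ E(G2) ✓
  (2,10) → (φ(2),φ(10)) = (2,3) ∈ E(G2) ✓
  (2,11) → (φ(2),φ(11)) = (2,4) ∈ E(G2) ✓
  (3,7) → (φ(3),φ(7)) = (1,11) ∈ E(G2) ✓
  (3,8) → (φ(3),φ(8)) = (1,10) ∈ E(G2) ✓
  (4,6) → (φ(4),φ(6)) = (7,9) ∈ E(G2) ✓
  (4,9) → (φ(4),φ(9)) = (0,7) ∈ E(G2) ✓
  (5,6) → (φ(5),φ(6)) = (5,9) ∈ E(G2) ✓
  (5,10) → (φ(5),φ(10)) = (3,5) ∈ E(G2) ✓
  (6,7) → (φ(6),φ(7)) = (9,11) ∈ E(G2) ✓
  (6,9) → (φ(6),φ(9)) = (0,9) ∈ E(G2) ✓
  (7,11) → (φ(7),φ(11)) = (4,11) ∈ E(G2) ✓
  (8,9) → (φ(8),φ(9)) = (0,10) ∈ E(G2) ✓
  (8,10) → (φ(8),φ(10)) = (3,10) ∈ E(G2) ✓
All 29 edges of G1 map to edges of G2, and |E(G1)| = |E(G2)| = 29, so φ is a bijection on edges as well as vertices. Hence G1 ≅ G2.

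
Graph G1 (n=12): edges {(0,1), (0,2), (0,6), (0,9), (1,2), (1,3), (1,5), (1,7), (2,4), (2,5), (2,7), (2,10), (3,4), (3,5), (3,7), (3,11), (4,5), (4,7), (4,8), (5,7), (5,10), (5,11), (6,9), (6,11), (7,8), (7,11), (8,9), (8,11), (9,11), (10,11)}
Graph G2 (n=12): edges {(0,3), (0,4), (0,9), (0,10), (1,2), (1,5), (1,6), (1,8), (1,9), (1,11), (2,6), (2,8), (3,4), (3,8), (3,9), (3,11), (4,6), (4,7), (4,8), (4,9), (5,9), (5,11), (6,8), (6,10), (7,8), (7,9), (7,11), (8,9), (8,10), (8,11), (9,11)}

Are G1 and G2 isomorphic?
No, not isomorphic

The graphs are NOT isomorphic.

Counting triangles (3-cliques): G1 has 23, G2 has 27.
Triangle count is an isomorphism invariant, so differing triangle counts rule out isomorphism.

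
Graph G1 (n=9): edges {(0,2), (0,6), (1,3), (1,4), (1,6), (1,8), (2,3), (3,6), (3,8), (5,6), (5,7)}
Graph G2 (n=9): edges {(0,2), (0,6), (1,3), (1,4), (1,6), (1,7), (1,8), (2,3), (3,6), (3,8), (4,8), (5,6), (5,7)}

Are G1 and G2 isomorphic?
No, not isomorphic

The graphs are NOT isomorphic.

Counting edges: G1 has 11 edge(s); G2 has 13 edge(s).
Edge count is an isomorphism invariant (a bijection on vertices induces a bijection on edges), so differing edge counts rule out isomorphism.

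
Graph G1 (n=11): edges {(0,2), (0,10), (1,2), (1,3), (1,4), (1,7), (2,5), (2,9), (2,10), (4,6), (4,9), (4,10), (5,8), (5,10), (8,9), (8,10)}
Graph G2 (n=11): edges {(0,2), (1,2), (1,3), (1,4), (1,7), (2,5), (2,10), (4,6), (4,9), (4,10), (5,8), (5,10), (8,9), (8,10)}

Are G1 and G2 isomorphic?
No, not isomorphic

The graphs are NOT isomorphic.

Counting edges: G1 has 16 edge(s); G2 has 14 edge(s).
Edge count is an isomorphism invariant (a bijection on vertices induces a bijection on edges), so differing edge counts rule out isomorphism.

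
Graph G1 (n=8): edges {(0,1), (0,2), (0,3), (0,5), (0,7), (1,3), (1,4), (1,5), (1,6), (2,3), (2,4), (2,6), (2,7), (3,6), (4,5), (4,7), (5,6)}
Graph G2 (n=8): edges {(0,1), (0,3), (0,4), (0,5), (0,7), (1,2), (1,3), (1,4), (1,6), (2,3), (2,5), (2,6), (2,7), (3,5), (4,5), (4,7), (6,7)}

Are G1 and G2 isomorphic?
Yes, isomorphic

The graphs are isomorphic.
One valid mapping φ: V(G1) → V(G2): 0→1, 1→0, 2→2, 3→3, 4→7, 5→4, 6→5, 7→6

Verify φ preserves adjacency — for each edge of G1, its image is an edge of G2:
  (0,1) → (φ(0),φ(1)) = (0,1) ∈ E(G2) ✓
  (0,2) → (φ(0),φ(2)) = (1,2) ∈ E(G2) ✓
  (0,3) → (φ(0),φ(3)) = (1,3) ∈ E(G2) ✓
  (0,5) → (φ(0),φ(5)) = (1,4) ∈ E(G2) ✓
  (0,7) → (φ(0),φ(7)) = (1,6) ∈ E(G2) ✓
  (1,3) → (φ(1),φ(3)) = (0,3) ∈ E(G2) ✓
  (1,4) → (φ(1),φ(4)) = (0,7) ∈ E(G2) ✓
  (1,5) → (φ(1),φ(5)) = (0,4) ∈ E(G2) ✓
  (1,6) → (φ(1),φ(6)) = (0,5) ∈ E(G2) ✓
  (2,3) → (φ(2),φ(3)) = (2,3) ∈ E(G2) ✓
  (2,4) → (φ(2),φ(4)) = (2,7) ∈ E(G2) ✓
  (2,6) → (φ(2),φ(6)) = (2,5) ∈ E(G2) ✓
  (2,7) → (φ(2),φ(7)) = (2,6) ∈ E(G2) ✓
  (3,6) → (φ(3),φ(6)) = (3,5) ∈ E(G2) ✓
  (4,5) → (φ(4),φ(5)) = (4,7) ∈ E(G2) ✓
  (4,7) → (φ(4),φ(7)) = (6,7) ∈ E(G2) ✓
  (5,6) → (φ(5),φ(6)) = (4,5) ∈ E(G2) ✓
All 17 edges of G1 map to edges of G2, and |E(G1)| = |E(G2)| = 17, so φ is a bijection on edges as well as vertices. Hence G1 ≅ G2.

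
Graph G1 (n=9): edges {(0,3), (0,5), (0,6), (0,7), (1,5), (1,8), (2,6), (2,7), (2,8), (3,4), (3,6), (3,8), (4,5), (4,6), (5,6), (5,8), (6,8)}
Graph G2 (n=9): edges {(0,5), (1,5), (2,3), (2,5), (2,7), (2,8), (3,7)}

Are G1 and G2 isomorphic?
No, not isomorphic

The graphs are NOT isomorphic.

Connected components of G1: 1 component(s) with vertex sets [[0, 1, 2, 3, 4, 5, 6, 7, 8]], sizes [9].
Connected components of G2: 3 component(s) with vertex sets [[4], [6], [0, 1, 2, 3, 5, 7, 8]], sizes [1, 1, 7].
The number of connected components (and the multiset of component sizes) is an isomorphism invariant — an isomorphism maps each component of G1 bijectively onto a component of G2. Since G1 has 1 component(s) and G2 has 3, they cannot be isomorphic.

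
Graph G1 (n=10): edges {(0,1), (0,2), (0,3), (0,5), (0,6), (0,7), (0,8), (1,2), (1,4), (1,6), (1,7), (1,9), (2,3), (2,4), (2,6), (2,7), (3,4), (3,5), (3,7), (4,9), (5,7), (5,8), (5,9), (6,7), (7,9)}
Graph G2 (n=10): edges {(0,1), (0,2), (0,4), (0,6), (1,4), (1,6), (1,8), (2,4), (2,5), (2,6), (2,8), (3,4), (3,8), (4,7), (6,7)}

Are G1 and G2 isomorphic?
No, not isomorphic

The graphs are NOT isomorphic.

Connected components of G1: 1 component(s) with vertex sets [[0, 1, 2, 3, 4, 5, 6, 7, 8, 9]], sizes [10].
Connected components of G2: 2 component(s) with vertex sets [[9], [0, 1, 2, 3, 4, 5, 6, 7, 8]], sizes [1, 9].
The number of connected components (and the multiset of component sizes) is an isomorphism invariant — an isomorphism maps each component of G1 bijectively onto a component of G2. Since G1 has 1 component(s) and G2 has 2, they cannot be isomorphic.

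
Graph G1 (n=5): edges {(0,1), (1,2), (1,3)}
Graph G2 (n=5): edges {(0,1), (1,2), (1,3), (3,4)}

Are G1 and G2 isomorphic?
No, not isomorphic

The graphs are NOT isomorphic.

Counting edges: G1 has 3 edge(s); G2 has 4 edge(s).
Edge count is an isomorphism invariant (a bijection on vertices induces a bijection on edges), so differing edge counts rule out isomorphism.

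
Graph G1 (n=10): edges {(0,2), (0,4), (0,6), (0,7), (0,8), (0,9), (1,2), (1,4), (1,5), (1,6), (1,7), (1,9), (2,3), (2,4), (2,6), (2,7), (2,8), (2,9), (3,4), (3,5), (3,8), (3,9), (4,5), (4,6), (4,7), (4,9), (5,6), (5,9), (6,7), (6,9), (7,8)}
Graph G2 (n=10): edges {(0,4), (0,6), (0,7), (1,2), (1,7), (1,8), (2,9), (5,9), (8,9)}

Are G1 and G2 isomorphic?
No, not isomorphic

The graphs are NOT isomorphic.

Connected components of G1: 1 component(s) with vertex sets [[0, 1, 2, 3, 4, 5, 6, 7, 8, 9]], sizes [10].
Connected components of G2: 2 component(s) with vertex sets [[3], [0, 1, 2, 4, 5, 6, 7, 8, 9]], sizes [1, 9].
The number of connected components (and the multiset of component sizes) is an isomorphism invariant — an isomorphism maps each component of G1 bijectively onto a component of G2. Since G1 has 1 component(s) and G2 has 2, they cannot be isomorphic.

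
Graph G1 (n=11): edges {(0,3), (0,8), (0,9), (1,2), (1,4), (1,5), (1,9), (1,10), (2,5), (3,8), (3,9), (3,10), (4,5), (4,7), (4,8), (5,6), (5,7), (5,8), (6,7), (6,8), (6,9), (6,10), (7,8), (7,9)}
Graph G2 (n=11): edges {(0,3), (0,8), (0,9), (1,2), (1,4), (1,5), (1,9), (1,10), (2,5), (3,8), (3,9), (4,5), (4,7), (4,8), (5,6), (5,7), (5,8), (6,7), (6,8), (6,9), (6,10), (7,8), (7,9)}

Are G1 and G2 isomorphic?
No, not isomorphic

The graphs are NOT isomorphic.

Counting edges: G1 has 24 edge(s); G2 has 23 edge(s).
Edge count is an isomorphism invariant (a bijection on vertices induces a bijection on edges), so differing edge counts rule out isomorphism.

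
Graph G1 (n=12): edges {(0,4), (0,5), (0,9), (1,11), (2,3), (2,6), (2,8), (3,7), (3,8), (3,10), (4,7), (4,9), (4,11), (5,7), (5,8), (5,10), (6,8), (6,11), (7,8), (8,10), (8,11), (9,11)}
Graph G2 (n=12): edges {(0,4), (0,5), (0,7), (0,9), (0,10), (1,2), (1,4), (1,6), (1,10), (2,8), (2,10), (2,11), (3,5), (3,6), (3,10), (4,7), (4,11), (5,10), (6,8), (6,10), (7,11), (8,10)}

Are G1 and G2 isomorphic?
Yes, isomorphic

The graphs are isomorphic.
One valid mapping φ: V(G1) → V(G2): 0→11, 1→9, 2→3, 3→6, 4→4, 5→2, 6→5, 7→1, 8→10, 9→7, 10→8, 11→0

Verify φ preserves adjacency — for each edge of G1, its image is an edge of G2:
  (0,4) → (φ(0),φ(4)) = (4,11) ∈ E(G2) ✓
  (0,5) → (φ(0),φ(5)) = (2,11) ∈ E(G2) ✓
  (0,9) → (φ(0),φ(9)) = (7,11) ∈ E(G2) ✓
  (1,11) → (φ(1),φ(11)) = (0,9) ∈ E(G2) ✓
  (2,3) → (φ(2),φ(3)) = (3,6) ∈ E(G2) ✓
  (2,6) → (φ(2),φ(6)) = (3,5) ∈ E(G2) ✓
  (2,8) → (φ(2),φ(8)) = (3,10) ∈ E(G2) ✓
  (3,7) → (φ(3),φ(7)) = (1,6) ∈ E(G2) ✓
  (3,8) → (φ(3),φ(8)) = (6,10) ∈ E(G2) ✓
  (3,10) → (φ(3),φ(10)) = (6,8) ∈ E(G2) ✓
  (4,7) → (φ(4),φ(7)) = (1,4) ∈ E(G2) ✓
  (4,9) → (φ(4),φ(9)) = (4,7) ∈ E(G2) ✓
  (4,11) → (φ(4),φ(11)) = (0,4) ∈ E(G2) ✓
  (5,7) → (φ(5),φ(7)) = (1,2) ∈ E(G2) ✓
  (5,8) → (φ(5),φ(8)) = (2,10) ∈ E(G2) ✓
  (5,10) → (φ(5),φ(10)) = (2,8) ∈ E(G2) ✓
  (6,8) → (φ(6),φ(8)) = (5,10) ∈ E(G2) ✓
  (6,11) → (φ(6),φ(11)) = (0,5) ∈ E(G2) ✓
  (7,8) → (φ(7),φ(8)) = (1,10) ∈ E(G2) ✓
  (8,10) → (φ(8),φ(10)) = (8,10) ∈ E(G2) ✓
  (8,11) → (φ(8),φ(11)) = (0,10) ∈ E(G2) ✓
  (9,11) → (φ(9),φ(11)) = (0,7) ∈ E(G2) ✓
All 22 edges of G1 map to edges of G2, and |E(G1)| = |E(G2)| = 22, so φ is a bijection on edges as well as vertices. Hence G1 ≅ G2.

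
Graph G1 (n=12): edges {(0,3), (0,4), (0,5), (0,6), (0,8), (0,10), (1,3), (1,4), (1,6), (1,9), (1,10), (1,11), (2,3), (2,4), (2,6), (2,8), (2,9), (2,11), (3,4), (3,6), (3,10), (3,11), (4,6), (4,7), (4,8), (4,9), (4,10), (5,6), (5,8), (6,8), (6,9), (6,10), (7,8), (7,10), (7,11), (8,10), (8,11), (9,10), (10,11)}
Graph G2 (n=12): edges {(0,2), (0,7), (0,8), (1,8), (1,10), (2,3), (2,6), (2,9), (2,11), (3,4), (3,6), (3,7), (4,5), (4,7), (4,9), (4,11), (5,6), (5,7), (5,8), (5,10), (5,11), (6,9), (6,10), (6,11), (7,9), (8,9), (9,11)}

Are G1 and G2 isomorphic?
No, not isomorphic

The graphs are NOT isomorphic.

Counting triangles (3-cliques): G1 has 49, G2 has 12.
Triangle count is an isomorphism invariant, so differing triangle counts rule out isomorphism.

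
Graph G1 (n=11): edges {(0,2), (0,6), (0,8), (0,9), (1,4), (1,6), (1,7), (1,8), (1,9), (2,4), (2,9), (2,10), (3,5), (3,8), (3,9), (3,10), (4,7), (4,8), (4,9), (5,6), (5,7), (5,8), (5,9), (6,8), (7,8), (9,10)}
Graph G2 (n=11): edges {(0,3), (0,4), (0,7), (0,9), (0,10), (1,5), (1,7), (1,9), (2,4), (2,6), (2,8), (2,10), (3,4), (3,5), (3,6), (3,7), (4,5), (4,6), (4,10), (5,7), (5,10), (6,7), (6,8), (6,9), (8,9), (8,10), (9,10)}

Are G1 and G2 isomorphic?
No, not isomorphic

The graphs are NOT isomorphic.

Counting triangles (3-cliques): G1 has 15, G2 has 16.
Triangle count is an isomorphism invariant, so differing triangle counts rule out isomorphism.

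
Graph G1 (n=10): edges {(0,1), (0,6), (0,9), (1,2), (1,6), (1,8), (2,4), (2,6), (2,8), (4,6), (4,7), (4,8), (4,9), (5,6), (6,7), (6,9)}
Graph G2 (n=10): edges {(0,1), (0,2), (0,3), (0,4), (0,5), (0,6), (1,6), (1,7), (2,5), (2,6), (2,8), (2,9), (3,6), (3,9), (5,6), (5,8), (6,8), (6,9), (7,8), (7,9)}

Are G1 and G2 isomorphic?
No, not isomorphic

The graphs are NOT isomorphic.

Connected components of G1: 2 component(s) with vertex sets [[3], [0, 1, 2, 4, 5, 6, 7, 8, 9]], sizes [1, 9].
Connected components of G2: 1 component(s) with vertex sets [[0, 1, 2, 3, 4, 5, 6, 7, 8, 9]], sizes [10].
The number of connected components (and the multiset of component sizes) is an isomorphism invariant — an isomorphism maps each component of G1 bijectively onto a component of G2. Since G1 has 2 component(s) and G2 has 1, they cannot be isomorphic.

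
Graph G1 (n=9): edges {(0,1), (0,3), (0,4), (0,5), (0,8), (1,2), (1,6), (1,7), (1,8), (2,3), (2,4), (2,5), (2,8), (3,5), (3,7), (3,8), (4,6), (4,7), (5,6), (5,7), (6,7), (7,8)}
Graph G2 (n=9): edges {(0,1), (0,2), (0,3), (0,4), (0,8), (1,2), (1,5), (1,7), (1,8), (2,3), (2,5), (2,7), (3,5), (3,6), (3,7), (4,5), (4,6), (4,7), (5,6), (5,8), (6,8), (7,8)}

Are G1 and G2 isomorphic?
Yes, isomorphic

The graphs are isomorphic.
One valid mapping φ: V(G1) → V(G2): 0→0, 1→8, 2→7, 3→2, 4→4, 5→3, 6→6, 7→5, 8→1

Verify φ preserves adjacency — for each edge of G1, its image is an edge of G2:
  (0,1) → (φ(0),φ(1)) = (0,8) ∈ E(G2) ✓
  (0,3) → (φ(0),φ(3)) = (0,2) ∈ E(G2) ✓
  (0,4) → (φ(0),φ(4)) = (0,4) ∈ E(G2) ✓
  (0,5) → (φ(0),φ(5)) = (0,3) ∈ E(G2) ✓
  (0,8) → (φ(0),φ(8)) = (0,1) ∈ E(G2) ✓
  (1,2) → (φ(1),φ(2)) = (7,8) ∈ E(G2) ✓
  (1,6) → (φ(1),φ(6)) = (6,8) ∈ E(G2) ✓
  (1,7) → (φ(1),φ(7)) = (5,8) ∈ E(G2) ✓
  (1,8) → (φ(1),φ(8)) = (1,8) ∈ E(G2) ✓
  (2,3) → (φ(2),φ(3)) = (2,7) ∈ E(G2) ✓
  (2,4) → (φ(2),φ(4)) = (4,7) ∈ E(G2) ✓
  (2,5) → (φ(2),φ(5)) = (3,7) ∈ E(G2) ✓
  (2,8) → (φ(2),φ(8)) = (1,7) ∈ E(G2) ✓
  (3,5) → (φ(3),φ(5)) = (2,3) ∈ E(G2) ✓
  (3,7) → (φ(3),φ(7)) = (2,5) ∈ E(G2) ✓
  (3,8) → (φ(3),φ(8)) = (1,2) ∈ E(G2) ✓
  (4,6) → (φ(4),φ(6)) = (4,6) ∈ E(G2) ✓
  (4,7) → (φ(4),φ(7)) = (4,5) ∈ E(G2) ✓
  (5,6) → (φ(5),φ(6)) = (3,6) ∈ E(G2) ✓
  (5,7) → (φ(5),φ(7)) = (3,5) ∈ E(G2) ✓
  (6,7) → (φ(6),φ(7)) = (5,6) ∈ E(G2) ✓
  (7,8) → (φ(7),φ(8)) = (1,5) ∈ E(G2) ✓
All 22 edges of G1 map to edges of G2, and |E(G1)| = |E(G2)| = 22, so φ is a bijection on edges as well as vertices. Hence G1 ≅ G2.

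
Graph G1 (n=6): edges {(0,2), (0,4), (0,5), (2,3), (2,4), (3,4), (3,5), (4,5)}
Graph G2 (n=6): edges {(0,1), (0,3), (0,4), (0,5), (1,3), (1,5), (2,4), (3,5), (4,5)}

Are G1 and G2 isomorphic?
No, not isomorphic

The graphs are NOT isomorphic.

Degrees in G1: deg(0)=3, deg(1)=0, deg(2)=3, deg(3)=3, deg(4)=4, deg(5)=3.
Sorted degree sequence of G1: [4, 3, 3, 3, 3, 0].
Degrees in G2: deg(0)=4, deg(1)=3, deg(2)=1, deg(3)=3, deg(4)=3, deg(5)=4.
Sorted degree sequence of G2: [4, 4, 3, 3, 3, 1].
The (sorted) degree sequence is an isomorphism invariant, so since G1 and G2 have different degree sequences they cannot be isomorphic.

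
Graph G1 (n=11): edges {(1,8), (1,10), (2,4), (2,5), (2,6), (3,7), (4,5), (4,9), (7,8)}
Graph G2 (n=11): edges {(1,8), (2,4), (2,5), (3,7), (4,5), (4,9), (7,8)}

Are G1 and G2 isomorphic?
No, not isomorphic

The graphs are NOT isomorphic.

Counting edges: G1 has 9 edge(s); G2 has 7 edge(s).
Edge count is an isomorphism invariant (a bijection on vertices induces a bijection on edges), so differing edge counts rule out isomorphism.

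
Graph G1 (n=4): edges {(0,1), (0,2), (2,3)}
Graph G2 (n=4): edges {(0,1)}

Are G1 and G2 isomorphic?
No, not isomorphic

The graphs are NOT isomorphic.

Connected components of G1: 1 component(s) with vertex sets [[0, 1, 2, 3]], sizes [4].
Connected components of G2: 3 component(s) with vertex sets [[2], [3], [0, 1]], sizes [1, 1, 2].
The number of connected components (and the multiset of component sizes) is an isomorphism invariant — an isomorphism maps each component of G1 bijectively onto a component of G2. Since G1 has 1 component(s) and G2 has 3, they cannot be isomorphic.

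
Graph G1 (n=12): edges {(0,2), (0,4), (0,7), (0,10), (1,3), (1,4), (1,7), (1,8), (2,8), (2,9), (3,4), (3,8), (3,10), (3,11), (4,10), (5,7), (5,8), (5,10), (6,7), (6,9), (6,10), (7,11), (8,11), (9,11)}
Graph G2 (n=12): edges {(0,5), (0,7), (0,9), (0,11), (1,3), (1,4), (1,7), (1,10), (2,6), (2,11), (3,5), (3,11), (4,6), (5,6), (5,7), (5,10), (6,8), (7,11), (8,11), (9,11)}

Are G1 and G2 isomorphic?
No, not isomorphic

The graphs are NOT isomorphic.

Degrees in G1: deg(0)=4, deg(1)=4, deg(2)=3, deg(3)=5, deg(4)=4, deg(5)=3, deg(6)=3, deg(7)=5, deg(8)=5, deg(9)=3, deg(10)=5, deg(11)=4.
Sorted degree sequence of G1: [5, 5, 5, 5, 4, 4, 4, 4, 3, 3, 3, 3].
Degrees in G2: deg(0)=4, deg(1)=4, deg(2)=2, deg(3)=3, deg(4)=2, deg(5)=5, deg(6)=4, deg(7)=4, deg(8)=2, deg(9)=2, deg(10)=2, deg(11)=6.
Sorted degree sequence of G2: [6, 5, 4, 4, 4, 4, 3, 2, 2, 2, 2, 2].
The (sorted) degree sequence is an isomorphism invariant, so since G1 and G2 have different degree sequences they cannot be isomorphic.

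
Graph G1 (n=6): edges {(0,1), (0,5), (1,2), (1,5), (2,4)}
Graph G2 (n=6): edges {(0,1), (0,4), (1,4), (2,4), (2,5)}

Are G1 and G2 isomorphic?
Yes, isomorphic

The graphs are isomorphic.
One valid mapping φ: V(G1) → V(G2): 0→1, 1→4, 2→2, 3→3, 4→5, 5→0

Verify φ preserves adjacency — for each edge of G1, its image is an edge of G2:
  (0,1) → (φ(0),φ(1)) = (1,4) ∈ E(G2) ✓
  (0,5) → (φ(0),φ(5)) = (0,1) ∈ E(G2) ✓
  (1,2) → (φ(1),φ(2)) = (2,4) ∈ E(G2) ✓
  (1,5) → (φ(1),φ(5)) = (0,4) ∈ E(G2) ✓
  (2,4) → (φ(2),φ(4)) = (2,5) ∈ E(G2) ✓
All 5 edges of G1 map to edges of G2, and |E(G1)| = |E(G2)| = 5, so φ is a bijection on edges as well as vertices. Hence G1 ≅ G2.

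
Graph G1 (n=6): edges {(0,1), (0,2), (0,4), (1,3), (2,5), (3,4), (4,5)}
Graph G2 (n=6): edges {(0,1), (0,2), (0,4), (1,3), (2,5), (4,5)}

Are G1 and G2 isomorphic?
No, not isomorphic

The graphs are NOT isomorphic.

Counting edges: G1 has 7 edge(s); G2 has 6 edge(s).
Edge count is an isomorphism invariant (a bijection on vertices induces a bijection on edges), so differing edge counts rule out isomorphism.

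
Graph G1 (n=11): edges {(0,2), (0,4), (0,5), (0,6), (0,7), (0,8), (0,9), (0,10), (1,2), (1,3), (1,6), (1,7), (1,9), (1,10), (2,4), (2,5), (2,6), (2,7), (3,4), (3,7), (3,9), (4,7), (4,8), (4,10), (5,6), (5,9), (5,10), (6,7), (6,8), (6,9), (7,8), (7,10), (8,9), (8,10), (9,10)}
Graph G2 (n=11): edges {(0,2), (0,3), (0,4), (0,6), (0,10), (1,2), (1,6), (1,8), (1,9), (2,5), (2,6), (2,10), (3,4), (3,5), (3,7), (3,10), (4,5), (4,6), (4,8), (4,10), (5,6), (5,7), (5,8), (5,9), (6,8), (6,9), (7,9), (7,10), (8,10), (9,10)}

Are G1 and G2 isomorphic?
No, not isomorphic

The graphs are NOT isomorphic.

Degrees in G1: deg(0)=8, deg(1)=6, deg(2)=6, deg(3)=4, deg(4)=6, deg(5)=5, deg(6)=7, deg(7)=8, deg(8)=6, deg(9)=7, deg(10)=7.
Sorted degree sequence of G1: [8, 8, 7, 7, 7, 6, 6, 6, 6, 5, 4].
Degrees in G2: deg(0)=5, deg(1)=4, deg(2)=5, deg(3)=5, deg(4)=6, deg(5)=7, deg(6)=7, deg(7)=4, deg(8)=5, deg(9)=5, deg(10)=7.
Sorted degree sequence of G2: [7, 7, 7, 6, 5, 5, 5, 5, 5, 4, 4].
The (sorted) degree sequence is an isomorphism invariant, so since G1 and G2 have different degree sequences they cannot be isomorphic.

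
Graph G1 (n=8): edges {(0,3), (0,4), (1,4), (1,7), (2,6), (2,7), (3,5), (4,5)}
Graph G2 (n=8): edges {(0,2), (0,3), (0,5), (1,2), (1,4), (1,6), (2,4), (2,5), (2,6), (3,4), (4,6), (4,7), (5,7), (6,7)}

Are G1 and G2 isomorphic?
No, not isomorphic

The graphs are NOT isomorphic.

Degrees in G1: deg(0)=2, deg(1)=2, deg(2)=2, deg(3)=2, deg(4)=3, deg(5)=2, deg(6)=1, deg(7)=2.
Sorted degree sequence of G1: [3, 2, 2, 2, 2, 2, 2, 1].
Degrees in G2: deg(0)=3, deg(1)=3, deg(2)=5, deg(3)=2, deg(4)=5, deg(5)=3, deg(6)=4, deg(7)=3.
Sorted degree sequence of G2: [5, 5, 4, 3, 3, 3, 3, 2].
The (sorted) degree sequence is an isomorphism invariant, so since G1 and G2 have different degree sequences they cannot be isomorphic.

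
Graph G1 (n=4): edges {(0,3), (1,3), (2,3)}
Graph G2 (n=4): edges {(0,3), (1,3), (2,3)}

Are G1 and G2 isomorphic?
Yes, isomorphic

The graphs are isomorphic.
One valid mapping φ: V(G1) → V(G2): 0→0, 1→1, 2→2, 3→3

Verify φ preserves adjacency — for each edge of G1, its image is an edge of G2:
  (0,3) → (φ(0),φ(3)) = (0,3) ∈ E(G2) ✓
  (1,3) → (φ(1),φ(3)) = (1,3) ∈ E(G2) ✓
  (2,3) → (φ(2),φ(3)) = (2,3) ∈ E(G2) ✓
All 3 edges of G1 map to edges of G2, and |E(G1)| = |E(G2)| = 3, so φ is a bijection on edges as well as vertices. Hence G1 ≅ G2.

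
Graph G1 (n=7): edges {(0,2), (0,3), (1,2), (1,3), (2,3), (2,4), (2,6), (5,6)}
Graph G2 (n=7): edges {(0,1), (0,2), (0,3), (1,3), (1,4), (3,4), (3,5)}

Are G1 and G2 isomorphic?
No, not isomorphic

The graphs are NOT isomorphic.

Degrees in G1: deg(0)=2, deg(1)=2, deg(2)=5, deg(3)=3, deg(4)=1, deg(5)=1, deg(6)=2.
Sorted degree sequence of G1: [5, 3, 2, 2, 2, 1, 1].
Degrees in G2: deg(0)=3, deg(1)=3, deg(2)=1, deg(3)=4, deg(4)=2, deg(5)=1, deg(6)=0.
Sorted degree sequence of G2: [4, 3, 3, 2, 1, 1, 0].
The (sorted) degree sequence is an isomorphism invariant, so since G1 and G2 have different degree sequences they cannot be isomorphic.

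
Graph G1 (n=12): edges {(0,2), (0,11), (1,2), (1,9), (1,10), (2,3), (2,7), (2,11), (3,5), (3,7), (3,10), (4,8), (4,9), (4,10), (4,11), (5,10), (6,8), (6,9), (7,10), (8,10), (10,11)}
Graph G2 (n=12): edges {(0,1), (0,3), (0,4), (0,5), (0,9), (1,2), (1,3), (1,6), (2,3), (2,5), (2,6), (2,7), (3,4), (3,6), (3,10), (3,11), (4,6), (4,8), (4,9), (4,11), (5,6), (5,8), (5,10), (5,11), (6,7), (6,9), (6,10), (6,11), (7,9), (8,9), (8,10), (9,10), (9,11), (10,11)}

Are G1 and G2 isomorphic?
No, not isomorphic

The graphs are NOT isomorphic.

Degrees in G1: deg(0)=2, deg(1)=3, deg(2)=5, deg(3)=4, deg(4)=4, deg(5)=2, deg(6)=2, deg(7)=3, deg(8)=3, deg(9)=3, deg(10)=7, deg(11)=4.
Sorted degree sequence of G1: [7, 5, 4, 4, 4, 3, 3, 3, 3, 2, 2, 2].
Degrees in G2: deg(0)=5, deg(1)=4, deg(2)=5, deg(3)=7, deg(4)=6, deg(5)=6, deg(6)=9, deg(7)=3, deg(8)=4, deg(9)=7, deg(10)=6, deg(11)=6.
Sorted degree sequence of G2: [9, 7, 7, 6, 6, 6, 6, 5, 5, 4, 4, 3].
The (sorted) degree sequence is an isomorphism invariant, so since G1 and G2 have different degree sequences they cannot be isomorphic.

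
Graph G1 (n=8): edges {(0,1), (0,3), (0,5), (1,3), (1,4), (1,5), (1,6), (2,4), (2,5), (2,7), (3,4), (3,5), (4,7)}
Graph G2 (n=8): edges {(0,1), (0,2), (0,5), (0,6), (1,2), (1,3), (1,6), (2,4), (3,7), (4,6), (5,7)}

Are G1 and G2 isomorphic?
No, not isomorphic

The graphs are NOT isomorphic.

Counting triangles (3-cliques): G1 has 6, G2 has 2.
Triangle count is an isomorphism invariant, so differing triangle counts rule out isomorphism.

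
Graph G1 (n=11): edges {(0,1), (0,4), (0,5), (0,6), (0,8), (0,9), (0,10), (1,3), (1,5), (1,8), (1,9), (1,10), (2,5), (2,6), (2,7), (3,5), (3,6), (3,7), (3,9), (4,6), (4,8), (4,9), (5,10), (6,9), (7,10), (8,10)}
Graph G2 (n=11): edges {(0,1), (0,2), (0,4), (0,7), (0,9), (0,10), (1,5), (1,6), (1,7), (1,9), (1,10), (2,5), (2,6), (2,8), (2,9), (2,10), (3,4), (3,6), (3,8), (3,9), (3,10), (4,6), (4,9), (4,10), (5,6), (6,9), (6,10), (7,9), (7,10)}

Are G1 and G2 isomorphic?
No, not isomorphic

The graphs are NOT isomorphic.

Counting triangles (3-cliques): G1 has 16, G2 has 24.
Triangle count is an isomorphism invariant, so differing triangle counts rule out isomorphism.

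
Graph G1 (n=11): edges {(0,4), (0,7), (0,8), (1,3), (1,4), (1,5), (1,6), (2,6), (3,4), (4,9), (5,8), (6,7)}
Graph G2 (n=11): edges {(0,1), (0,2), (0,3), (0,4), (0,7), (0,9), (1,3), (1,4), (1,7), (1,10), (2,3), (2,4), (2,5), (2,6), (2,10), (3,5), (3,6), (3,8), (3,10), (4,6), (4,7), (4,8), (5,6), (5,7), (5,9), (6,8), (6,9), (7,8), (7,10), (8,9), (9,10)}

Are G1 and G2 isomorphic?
No, not isomorphic

The graphs are NOT isomorphic.

Counting triangles (3-cliques): G1 has 1, G2 has 20.
Triangle count is an isomorphism invariant, so differing triangle counts rule out isomorphism.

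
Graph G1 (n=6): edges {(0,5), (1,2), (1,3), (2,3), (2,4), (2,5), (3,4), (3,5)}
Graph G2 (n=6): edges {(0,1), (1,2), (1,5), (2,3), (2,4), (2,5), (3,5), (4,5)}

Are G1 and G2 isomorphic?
Yes, isomorphic

The graphs are isomorphic.
One valid mapping φ: V(G1) → V(G2): 0→0, 1→3, 2→2, 3→5, 4→4, 5→1

Verify φ preserves adjacency — for each edge of G1, its image is an edge of G2:
  (0,5) → (φ(0),φ(5)) = (0,1) ∈ E(G2) ✓
  (1,2) → (φ(1),φ(2)) = (2,3) ∈ E(G2) ✓
  (1,3) → (φ(1),φ(3)) = (3,5) ∈ E(G2) ✓
  (2,3) → (φ(2),φ(3)) = (2,5) ∈ E(G2) ✓
  (2,4) → (φ(2),φ(4)) = (2,4) ∈ E(G2) ✓
  (2,5) → (φ(2),φ(5)) = (1,2) ∈ E(G2) ✓
  (3,4) → (φ(3),φ(4)) = (4,5) ∈ E(G2) ✓
  (3,5) → (φ(3),φ(5)) = (1,5) ∈ E(G2) ✓
All 8 edges of G1 map to edges of G2, and |E(G1)| = |E(G2)| = 8, so φ is a bijection on edges as well as vertices. Hence G1 ≅ G2.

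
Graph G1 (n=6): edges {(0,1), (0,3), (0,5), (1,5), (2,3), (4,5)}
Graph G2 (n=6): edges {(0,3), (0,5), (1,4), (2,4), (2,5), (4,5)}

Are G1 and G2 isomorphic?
Yes, isomorphic

The graphs are isomorphic.
One valid mapping φ: V(G1) → V(G2): 0→5, 1→2, 2→3, 3→0, 4→1, 5→4

Verify φ preserves adjacency — for each edge of G1, its image is an edge of G2:
  (0,1) → (φ(0),φ(1)) = (2,5) ∈ E(G2) ✓
  (0,3) → (φ(0),φ(3)) = (0,5) ∈ E(G2) ✓
  (0,5) → (φ(0),φ(5)) = (4,5) ∈ E(G2) ✓
  (1,5) → (φ(1),φ(5)) = (2,4) ∈ E(G2) ✓
  (2,3) → (φ(2),φ(3)) = (0,3) ∈ E(G2) ✓
  (4,5) → (φ(4),φ(5)) = (1,4) ∈ E(G2) ✓
All 6 edges of G1 map to edges of G2, and |E(G1)| = |E(G2)| = 6, so φ is a bijection on edges as well as vertices. Hence G1 ≅ G2.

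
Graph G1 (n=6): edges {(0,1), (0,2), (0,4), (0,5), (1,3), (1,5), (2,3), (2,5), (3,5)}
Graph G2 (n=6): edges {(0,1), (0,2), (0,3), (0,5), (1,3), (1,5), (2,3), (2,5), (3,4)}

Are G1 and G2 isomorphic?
Yes, isomorphic

The graphs are isomorphic.
One valid mapping φ: V(G1) → V(G2): 0→3, 1→2, 2→1, 3→5, 4→4, 5→0

Verify φ preserves adjacency — for each edge of G1, its image is an edge of G2:
  (0,1) → (φ(0),φ(1)) = (2,3) ∈ E(G2) ✓
  (0,2) → (φ(0),φ(2)) = (1,3) ∈ E(G2) ✓
  (0,4) → (φ(0),φ(4)) = (3,4) ∈ E(G2) ✓
  (0,5) → (φ(0),φ(5)) = (0,3) ∈ E(G2) ✓
  (1,3) → (φ(1),φ(3)) = (2,5) ∈ E(G2) ✓
  (1,5) → (φ(1),φ(5)) = (0,2) ∈ E(G2) ✓
  (2,3) → (φ(2),φ(3)) = (1,5) ∈ E(G2) ✓
  (2,5) → (φ(2),φ(5)) = (0,1) ∈ E(G2) ✓
  (3,5) → (φ(3),φ(5)) = (0,5) ∈ E(G2) ✓
All 9 edges of G1 map to edges of G2, and |E(G1)| = |E(G2)| = 9, so φ is a bijection on edges as well as vertices. Hence G1 ≅ G2.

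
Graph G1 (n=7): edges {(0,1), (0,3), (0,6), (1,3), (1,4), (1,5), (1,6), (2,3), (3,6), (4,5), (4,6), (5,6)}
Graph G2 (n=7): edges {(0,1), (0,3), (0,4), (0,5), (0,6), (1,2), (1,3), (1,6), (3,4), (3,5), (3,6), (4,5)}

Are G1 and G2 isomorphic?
Yes, isomorphic

The graphs are isomorphic.
One valid mapping φ: V(G1) → V(G2): 0→6, 1→3, 2→2, 3→1, 4→4, 5→5, 6→0

Verify φ preserves adjacency — for each edge of G1, its image is an edge of G2:
  (0,1) → (φ(0),φ(1)) = (3,6) ∈ E(G2) ✓
  (0,3) → (φ(0),φ(3)) = (1,6) ∈ E(G2) ✓
  (0,6) → (φ(0),φ(6)) = (0,6) ∈ E(G2) ✓
  (1,3) → (φ(1),φ(3)) = (1,3) ∈ E(G2) ✓
  (1,4) → (φ(1),φ(4)) = (3,4) ∈ E(G2) ✓
  (1,5) → (φ(1),φ(5)) = (3,5) ∈ E(G2) ✓
  (1,6) → (φ(1),φ(6)) = (0,3) ∈ E(G2) ✓
  (2,3) → (φ(2),φ(3)) = (1,2) ∈ E(G2) ✓
  (3,6) → (φ(3),φ(6)) = (0,1) ∈ E(G2) ✓
  (4,5) → (φ(4),φ(5)) = (4,5) ∈ E(G2) ✓
  (4,6) → (φ(4),φ(6)) = (0,4) ∈ E(G2) ✓
  (5,6) → (φ(5),φ(6)) = (0,5) ∈ E(G2) ✓
All 12 edges of G1 map to edges of G2, and |E(G1)| = |E(G2)| = 12, so φ is a bijection on edges as well as vertices. Hence G1 ≅ G2.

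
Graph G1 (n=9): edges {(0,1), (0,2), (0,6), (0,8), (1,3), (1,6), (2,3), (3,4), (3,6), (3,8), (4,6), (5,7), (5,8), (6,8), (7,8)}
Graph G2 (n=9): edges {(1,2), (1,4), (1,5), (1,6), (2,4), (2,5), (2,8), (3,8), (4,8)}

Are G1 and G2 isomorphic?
No, not isomorphic

The graphs are NOT isomorphic.

Connected components of G1: 1 component(s) with vertex sets [[0, 1, 2, 3, 4, 5, 6, 7, 8]], sizes [9].
Connected components of G2: 3 component(s) with vertex sets [[0], [7], [1, 2, 3, 4, 5, 6, 8]], sizes [1, 1, 7].
The number of connected components (and the multiset of component sizes) is an isomorphism invariant — an isomorphism maps each component of G1 bijectively onto a component of G2. Since G1 has 1 component(s) and G2 has 3, they cannot be isomorphic.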